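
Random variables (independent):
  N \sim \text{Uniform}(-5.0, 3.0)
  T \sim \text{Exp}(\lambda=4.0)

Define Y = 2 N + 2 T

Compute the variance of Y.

For independent RVs: Var(aX + bY) = a²Var(X) + b²Var(Y)
Var(N) = 5.3333333
Var(T) = 0.0625
Var(Y) = 2²*5.3333333 + 2²*0.0625
= 4*5.3333333 + 4*0.0625 = 21.583333

21.583333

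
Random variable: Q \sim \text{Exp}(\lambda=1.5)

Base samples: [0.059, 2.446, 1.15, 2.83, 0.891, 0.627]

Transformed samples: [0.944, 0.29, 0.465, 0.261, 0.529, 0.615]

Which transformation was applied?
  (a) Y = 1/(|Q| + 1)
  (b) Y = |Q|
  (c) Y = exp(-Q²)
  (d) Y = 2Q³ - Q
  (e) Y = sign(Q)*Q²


Checking option (a) Y = 1/(|Q| + 1):
  Q = 0.059 -> Y = 0.944 ✓
  Q = 2.446 -> Y = 0.29 ✓
  Q = 1.15 -> Y = 0.465 ✓
All samples match this transformation.

(a) 1/(|Q| + 1)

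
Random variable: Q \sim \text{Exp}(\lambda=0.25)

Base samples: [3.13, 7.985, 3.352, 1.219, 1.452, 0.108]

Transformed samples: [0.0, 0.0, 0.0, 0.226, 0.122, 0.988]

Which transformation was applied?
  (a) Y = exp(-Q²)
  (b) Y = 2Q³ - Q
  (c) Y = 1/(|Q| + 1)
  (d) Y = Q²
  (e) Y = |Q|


Checking option (a) Y = exp(-Q²):
  Q = 3.13 -> Y = 0.0 ✓
  Q = 7.985 -> Y = 0.0 ✓
  Q = 3.352 -> Y = 0.0 ✓
All samples match this transformation.

(a) exp(-Q²)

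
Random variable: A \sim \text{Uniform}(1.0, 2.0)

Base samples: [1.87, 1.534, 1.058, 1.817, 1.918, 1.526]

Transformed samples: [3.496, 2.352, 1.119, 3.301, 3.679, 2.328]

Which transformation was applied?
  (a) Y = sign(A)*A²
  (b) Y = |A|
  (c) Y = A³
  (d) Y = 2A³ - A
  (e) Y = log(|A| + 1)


Checking option (a) Y = sign(A)*A²:
  A = 1.87 -> Y = 3.496 ✓
  A = 1.534 -> Y = 2.352 ✓
  A = 1.058 -> Y = 1.119 ✓
All samples match this transformation.

(a) sign(A)*A²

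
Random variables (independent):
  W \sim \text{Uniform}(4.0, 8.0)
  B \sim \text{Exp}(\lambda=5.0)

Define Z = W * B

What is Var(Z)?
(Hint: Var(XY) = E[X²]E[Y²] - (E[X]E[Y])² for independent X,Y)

Var(XY) = E[X²]E[Y²] - (E[X]E[Y])²
E[W] = 6, Var(W) = 1.3333333
E[B] = 0.2, Var(B) = 0.04
E[W²] = 1.3333333 + 6² = 37.333333
E[B²] = 0.04 + 0.2² = 0.08
Var(Z) = 37.333333*0.08 - (6*0.2)²
= 2.9866667 - 1.44 = 1.5466667

1.5466667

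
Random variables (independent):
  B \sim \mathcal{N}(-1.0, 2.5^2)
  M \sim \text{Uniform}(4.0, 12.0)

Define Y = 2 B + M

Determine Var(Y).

For independent RVs: Var(aX + bY) = a²Var(X) + b²Var(Y)
Var(B) = 6.25
Var(M) = 5.3333333
Var(Y) = 2²*6.25 + 1²*5.3333333
= 4*6.25 + 1*5.3333333 = 30.333333

30.333333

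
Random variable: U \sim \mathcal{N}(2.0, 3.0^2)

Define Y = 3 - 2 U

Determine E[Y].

For Y = -2U + 3:
E[Y] = -2 * E[U] + 3
E[U] = 2.0 = 2
E[Y] = -2 * 2 + 3 = -1

-1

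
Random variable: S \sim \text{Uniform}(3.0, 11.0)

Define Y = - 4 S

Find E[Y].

For Y = -4S:
E[Y] = -4 * E[S]
E[S] = (3 + 11)/2 = 7
E[Y] = -4 * 7 = -28

-28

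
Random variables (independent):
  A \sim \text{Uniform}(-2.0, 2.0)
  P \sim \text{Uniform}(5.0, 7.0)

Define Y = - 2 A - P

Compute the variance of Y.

For independent RVs: Var(aX + bY) = a²Var(X) + b²Var(Y)
Var(A) = 1.3333333
Var(P) = 0.33333333
Var(Y) = (-2)²*1.3333333 + (-1)²*0.33333333
= 4*1.3333333 + 1*0.33333333 = 5.6666667

5.6666667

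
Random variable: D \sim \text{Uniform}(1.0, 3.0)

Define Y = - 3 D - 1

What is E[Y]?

For Y = -3D - 1:
E[Y] = -3 * E[D] - 1
E[D] = (1 + 3)/2 = 2
E[Y] = -3 * 2 - 1 = -7

-7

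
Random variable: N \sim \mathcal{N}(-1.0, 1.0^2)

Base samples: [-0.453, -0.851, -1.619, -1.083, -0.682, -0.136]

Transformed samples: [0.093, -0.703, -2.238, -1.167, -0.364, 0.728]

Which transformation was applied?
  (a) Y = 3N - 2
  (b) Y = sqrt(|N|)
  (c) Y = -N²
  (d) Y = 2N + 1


Checking option (d) Y = 2N + 1:
  N = -0.453 -> Y = 0.093 ✓
  N = -0.851 -> Y = -0.703 ✓
  N = -1.619 -> Y = -2.238 ✓
All samples match this transformation.

(d) 2N + 1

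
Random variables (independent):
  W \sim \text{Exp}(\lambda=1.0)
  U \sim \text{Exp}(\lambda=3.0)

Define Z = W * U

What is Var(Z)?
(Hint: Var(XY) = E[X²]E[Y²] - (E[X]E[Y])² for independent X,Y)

Var(XY) = E[X²]E[Y²] - (E[X]E[Y])²
E[W] = 1, Var(W) = 1
E[U] = 0.33333333, Var(U) = 0.11111111
E[W²] = 1 + 1² = 2
E[U²] = 0.11111111 + 0.33333333² = 0.22222222
Var(Z) = 2*0.22222222 - (1*0.33333333)²
= 0.44444444 - 0.11111111 = 0.33333333

0.33333333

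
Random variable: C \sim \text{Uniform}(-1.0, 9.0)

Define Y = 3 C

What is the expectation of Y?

For Y = 3C:
E[Y] = 3 * E[C]
E[C] = (-1 + 9)/2 = 4
E[Y] = 3 * 4 = 12

12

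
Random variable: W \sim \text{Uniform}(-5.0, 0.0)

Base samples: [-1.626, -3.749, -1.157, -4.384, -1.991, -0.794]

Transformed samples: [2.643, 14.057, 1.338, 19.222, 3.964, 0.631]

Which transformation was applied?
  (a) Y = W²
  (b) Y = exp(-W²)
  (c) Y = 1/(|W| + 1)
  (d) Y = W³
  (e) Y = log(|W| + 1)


Checking option (a) Y = W²:
  W = -1.626 -> Y = 2.643 ✓
  W = -3.749 -> Y = 14.057 ✓
  W = -1.157 -> Y = 1.338 ✓
All samples match this transformation.

(a) W²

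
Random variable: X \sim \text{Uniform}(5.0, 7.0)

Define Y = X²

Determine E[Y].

Using E[X²] = Var(X) + (E[X])²:
E[X] = 6
Var(X) = (7 - 5)^2/12 = 0.33333333
E[X²] = 0.33333333 + 6² = 0.33333333 + 36 = 36.333333

36.333333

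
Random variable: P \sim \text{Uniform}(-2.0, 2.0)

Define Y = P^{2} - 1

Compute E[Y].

E[Y] = 1*E[P²] - 1
E[P] = 0
E[P²] = Var(P) + (E[P])² = 1.3333333 + 0 = 1.3333333
E[Y] = 1*1.3333333 - 1 = 0.33333333

0.33333333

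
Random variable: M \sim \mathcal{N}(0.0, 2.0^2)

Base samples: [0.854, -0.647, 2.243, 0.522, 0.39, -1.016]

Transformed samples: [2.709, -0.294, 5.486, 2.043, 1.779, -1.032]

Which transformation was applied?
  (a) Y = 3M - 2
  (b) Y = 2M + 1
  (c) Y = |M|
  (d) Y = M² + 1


Checking option (b) Y = 2M + 1:
  M = 0.854 -> Y = 2.709 ✓
  M = -0.647 -> Y = -0.294 ✓
  M = 2.243 -> Y = 5.486 ✓
All samples match this transformation.

(b) 2M + 1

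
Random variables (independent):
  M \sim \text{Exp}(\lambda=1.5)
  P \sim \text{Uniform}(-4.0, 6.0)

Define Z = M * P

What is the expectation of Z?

For independent RVs: E[XY] = E[X]*E[Y]
E[M] = 0.66666667
E[P] = 1
E[Z] = 0.66666667 * 1 = 0.66666667

0.66666667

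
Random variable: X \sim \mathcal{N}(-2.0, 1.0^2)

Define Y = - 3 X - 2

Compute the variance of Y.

For Y = aX + b: Var(Y) = a² * Var(X)
Var(X) = 1.0^2 = 1
Var(Y) = (-3)² * 1 = 9 * 1 = 9

9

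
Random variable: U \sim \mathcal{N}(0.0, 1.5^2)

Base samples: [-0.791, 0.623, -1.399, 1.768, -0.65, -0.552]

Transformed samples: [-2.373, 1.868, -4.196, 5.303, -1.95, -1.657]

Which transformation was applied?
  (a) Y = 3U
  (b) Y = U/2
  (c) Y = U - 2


Checking option (a) Y = 3U:
  U = -0.791 -> Y = -2.373 ✓
  U = 0.623 -> Y = 1.868 ✓
  U = -1.399 -> Y = -4.196 ✓
All samples match this transformation.

(a) 3U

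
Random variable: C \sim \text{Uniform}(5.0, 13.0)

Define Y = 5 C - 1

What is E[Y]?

For Y = 5C - 1:
E[Y] = 5 * E[C] - 1
E[C] = (5 + 13)/2 = 9
E[Y] = 5 * 9 - 1 = 44

44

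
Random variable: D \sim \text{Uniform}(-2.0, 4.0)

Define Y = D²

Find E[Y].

E[D²] = Var(D) + (E[D])² = 3 + 1 = 4

4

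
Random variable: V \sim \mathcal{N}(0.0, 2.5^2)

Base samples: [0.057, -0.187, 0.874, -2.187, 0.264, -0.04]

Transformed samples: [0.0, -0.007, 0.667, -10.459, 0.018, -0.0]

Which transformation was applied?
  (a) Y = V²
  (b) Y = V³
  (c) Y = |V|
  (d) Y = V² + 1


Checking option (b) Y = V³:
  V = 0.057 -> Y = 0.0 ✓
  V = -0.187 -> Y = -0.007 ✓
  V = 0.874 -> Y = 0.667 ✓
All samples match this transformation.

(b) V³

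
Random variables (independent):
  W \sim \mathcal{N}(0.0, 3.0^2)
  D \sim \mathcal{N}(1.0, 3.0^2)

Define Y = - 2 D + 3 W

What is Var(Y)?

For independent RVs: Var(aX + bY) = a²Var(X) + b²Var(Y)
Var(W) = 9
Var(D) = 9
Var(Y) = 3²*9 + (-2)²*9
= 9*9 + 4*9 = 117

117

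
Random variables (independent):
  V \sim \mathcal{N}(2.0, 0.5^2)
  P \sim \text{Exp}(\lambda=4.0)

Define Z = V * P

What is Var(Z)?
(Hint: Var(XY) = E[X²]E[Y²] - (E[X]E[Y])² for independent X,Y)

Var(XY) = E[X²]E[Y²] - (E[X]E[Y])²
E[V] = 2, Var(V) = 0.25
E[P] = 0.25, Var(P) = 0.0625
E[V²] = 0.25 + 2² = 4.25
E[P²] = 0.0625 + 0.25² = 0.125
Var(Z) = 4.25*0.125 - (2*0.25)²
= 0.53125 - 0.25 = 0.28125

0.28125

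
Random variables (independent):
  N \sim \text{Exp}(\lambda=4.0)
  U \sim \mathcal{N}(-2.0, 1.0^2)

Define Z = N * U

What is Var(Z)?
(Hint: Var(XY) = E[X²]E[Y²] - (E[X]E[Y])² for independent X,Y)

Var(XY) = E[X²]E[Y²] - (E[X]E[Y])²
E[N] = 0.25, Var(N) = 0.0625
E[U] = -2, Var(U) = 1
E[N²] = 0.0625 + 0.25² = 0.125
E[U²] = 1 + (-2)² = 5
Var(Z) = 0.125*5 - (0.25*(-2))²
= 0.625 - 0.25 = 0.375

0.375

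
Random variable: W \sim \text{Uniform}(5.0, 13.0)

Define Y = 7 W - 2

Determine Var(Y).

For Y = aW + b: Var(Y) = a² * Var(W)
Var(W) = (13 - 5)^2/12 = 5.3333333
Var(Y) = 7² * 5.3333333 = 49 * 5.3333333 = 261.33333

261.33333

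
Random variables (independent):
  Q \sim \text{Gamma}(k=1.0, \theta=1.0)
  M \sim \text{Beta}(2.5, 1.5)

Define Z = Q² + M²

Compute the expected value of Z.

E[Z] = E[Q²] + E[M²]
E[Q²] = Var(Q) + E[Q]² = 1 + 1 = 2
E[M²] = Var(M) + E[M]² = 0.046875 + 0.390625 = 0.4375
E[Z] = 2 + 0.4375 = 2.4375

2.4375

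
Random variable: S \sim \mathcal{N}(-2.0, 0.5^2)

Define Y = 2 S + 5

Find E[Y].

For Y = 2S + 5:
E[Y] = 2 * E[S] + 5
E[S] = -2.0 = -2
E[Y] = 2 * (-2) + 5 = 1

1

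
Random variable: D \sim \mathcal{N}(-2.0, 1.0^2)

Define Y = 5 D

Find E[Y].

For Y = 5D:
E[Y] = 5 * E[D]
E[D] = -2.0 = -2
E[Y] = 5 * (-2) = -10

-10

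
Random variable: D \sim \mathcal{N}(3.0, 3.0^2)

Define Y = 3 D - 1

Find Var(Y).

For Y = aD + b: Var(Y) = a² * Var(D)
Var(D) = 3.0^2 = 9
Var(Y) = 3² * 9 = 9 * 9 = 81

81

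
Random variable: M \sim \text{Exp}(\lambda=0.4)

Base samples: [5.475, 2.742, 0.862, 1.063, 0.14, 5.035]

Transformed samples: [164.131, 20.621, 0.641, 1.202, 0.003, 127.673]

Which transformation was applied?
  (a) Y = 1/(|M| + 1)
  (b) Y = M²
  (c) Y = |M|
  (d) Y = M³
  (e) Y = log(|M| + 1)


Checking option (d) Y = M³:
  M = 5.475 -> Y = 164.131 ✓
  M = 2.742 -> Y = 20.621 ✓
  M = 0.862 -> Y = 0.641 ✓
All samples match this transformation.

(d) M³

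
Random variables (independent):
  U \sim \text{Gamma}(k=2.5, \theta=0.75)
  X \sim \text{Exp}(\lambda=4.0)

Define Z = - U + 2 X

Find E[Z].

E[Z] = -1*E[U] + 2*E[X]
E[U] = 1.875
E[X] = 0.25
E[Z] = -1*1.875 + 2*0.25 = -1.375

-1.375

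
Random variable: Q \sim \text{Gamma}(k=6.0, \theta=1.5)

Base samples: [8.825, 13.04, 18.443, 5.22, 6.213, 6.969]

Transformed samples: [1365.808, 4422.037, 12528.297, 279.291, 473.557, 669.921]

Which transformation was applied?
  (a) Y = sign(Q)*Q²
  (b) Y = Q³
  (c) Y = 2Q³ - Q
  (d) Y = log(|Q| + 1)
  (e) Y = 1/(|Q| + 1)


Checking option (c) Y = 2Q³ - Q:
  Q = 8.825 -> Y = 1365.808 ✓
  Q = 13.04 -> Y = 4422.037 ✓
  Q = 18.443 -> Y = 12528.297 ✓
All samples match this transformation.

(c) 2Q³ - Q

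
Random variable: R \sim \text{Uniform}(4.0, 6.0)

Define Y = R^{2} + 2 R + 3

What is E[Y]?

E[Y] = 1*E[R²] + 2*E[R] + 3
E[R] = 5
E[R²] = Var(R) + (E[R])² = 0.33333333 + 25 = 25.333333
E[Y] = 1*25.333333 + 2*5 + 3 = 38.333333

38.333333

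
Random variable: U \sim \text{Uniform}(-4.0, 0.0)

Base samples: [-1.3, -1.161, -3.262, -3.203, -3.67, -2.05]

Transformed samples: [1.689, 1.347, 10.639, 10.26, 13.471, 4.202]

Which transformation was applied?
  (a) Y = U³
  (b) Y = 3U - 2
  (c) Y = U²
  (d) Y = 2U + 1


Checking option (c) Y = U²:
  U = -1.3 -> Y = 1.689 ✓
  U = -1.161 -> Y = 1.347 ✓
  U = -3.262 -> Y = 10.639 ✓
All samples match this transformation.

(c) U²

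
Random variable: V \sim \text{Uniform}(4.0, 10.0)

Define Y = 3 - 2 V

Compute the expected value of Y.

For Y = -2V + 3:
E[Y] = -2 * E[V] + 3
E[V] = (4 + 10)/2 = 7
E[Y] = -2 * 7 + 3 = -11

-11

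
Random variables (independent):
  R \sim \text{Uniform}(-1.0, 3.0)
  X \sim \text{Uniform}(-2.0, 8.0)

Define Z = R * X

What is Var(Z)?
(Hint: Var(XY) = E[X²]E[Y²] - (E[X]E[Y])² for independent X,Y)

Var(XY) = E[X²]E[Y²] - (E[X]E[Y])²
E[R] = 1, Var(R) = 1.3333333
E[X] = 3, Var(X) = 8.3333333
E[R²] = 1.3333333 + 1² = 2.3333333
E[X²] = 8.3333333 + 3² = 17.333333
Var(Z) = 2.3333333*17.333333 - (1*3)²
= 40.444444 - 9 = 31.444444

31.444444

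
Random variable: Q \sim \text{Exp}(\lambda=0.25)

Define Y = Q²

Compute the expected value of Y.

E[Q²] = Var(Q) + (E[Q])² = 16 + 16 = 32

32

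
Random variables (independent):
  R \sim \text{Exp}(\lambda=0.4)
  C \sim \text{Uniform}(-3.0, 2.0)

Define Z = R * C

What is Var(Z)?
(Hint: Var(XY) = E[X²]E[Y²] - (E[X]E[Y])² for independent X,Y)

Var(XY) = E[X²]E[Y²] - (E[X]E[Y])²
E[R] = 2.5, Var(R) = 6.25
E[C] = -0.5, Var(C) = 2.0833333
E[R²] = 6.25 + 2.5² = 12.5
E[C²] = 2.0833333 + (-0.5)² = 2.3333333
Var(Z) = 12.5*2.3333333 - (2.5*(-0.5))²
= 29.166667 - 1.5625 = 27.604167

27.604167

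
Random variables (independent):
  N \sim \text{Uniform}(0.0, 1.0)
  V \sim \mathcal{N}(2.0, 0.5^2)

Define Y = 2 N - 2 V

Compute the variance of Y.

For independent RVs: Var(aX + bY) = a²Var(X) + b²Var(Y)
Var(N) = 0.083333333
Var(V) = 0.25
Var(Y) = 2²*0.083333333 + (-2)²*0.25
= 4*0.083333333 + 4*0.25 = 1.3333333

1.3333333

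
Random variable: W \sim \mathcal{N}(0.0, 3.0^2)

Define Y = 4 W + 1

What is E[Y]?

For Y = 4W + 1:
E[Y] = 4 * E[W] + 1
E[W] = 0.0 = 0
E[Y] = 4 * 0 + 1 = 1

1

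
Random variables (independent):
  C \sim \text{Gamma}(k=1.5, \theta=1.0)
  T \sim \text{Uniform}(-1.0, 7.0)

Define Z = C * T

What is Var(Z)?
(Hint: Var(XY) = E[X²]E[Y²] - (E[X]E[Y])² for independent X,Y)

Var(XY) = E[X²]E[Y²] - (E[X]E[Y])²
E[C] = 1.5, Var(C) = 1.5
E[T] = 3, Var(T) = 5.3333333
E[C²] = 1.5 + 1.5² = 3.75
E[T²] = 5.3333333 + 3² = 14.333333
Var(Z) = 3.75*14.333333 - (1.5*3)²
= 53.75 - 20.25 = 33.5

33.5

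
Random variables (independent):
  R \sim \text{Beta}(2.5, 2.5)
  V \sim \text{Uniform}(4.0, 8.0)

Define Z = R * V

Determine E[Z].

For independent RVs: E[XY] = E[X]*E[Y]
E[R] = 0.5
E[V] = 6
E[Z] = 0.5 * 6 = 3

3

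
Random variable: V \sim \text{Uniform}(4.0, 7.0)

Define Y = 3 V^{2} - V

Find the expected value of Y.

E[Y] = 3*E[V²] - 1*E[V]
E[V] = 5.5
E[V²] = Var(V) + (E[V])² = 0.75 + 30.25 = 31
E[Y] = 3*31 - 1*5.5 = 87.5

87.5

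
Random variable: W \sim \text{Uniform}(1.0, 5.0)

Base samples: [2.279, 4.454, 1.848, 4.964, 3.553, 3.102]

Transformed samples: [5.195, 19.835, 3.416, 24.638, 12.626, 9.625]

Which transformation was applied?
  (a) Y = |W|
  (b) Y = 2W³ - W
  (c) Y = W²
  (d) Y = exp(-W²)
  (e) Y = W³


Checking option (c) Y = W²:
  W = 2.279 -> Y = 5.195 ✓
  W = 4.454 -> Y = 19.835 ✓
  W = 1.848 -> Y = 3.416 ✓
All samples match this transformation.

(c) W²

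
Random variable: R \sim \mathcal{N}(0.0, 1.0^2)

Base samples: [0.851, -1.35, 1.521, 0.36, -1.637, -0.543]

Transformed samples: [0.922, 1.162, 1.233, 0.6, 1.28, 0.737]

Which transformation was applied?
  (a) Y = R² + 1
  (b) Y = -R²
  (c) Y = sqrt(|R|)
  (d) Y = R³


Checking option (c) Y = sqrt(|R|):
  R = 0.851 -> Y = 0.922 ✓
  R = -1.35 -> Y = 1.162 ✓
  R = 1.521 -> Y = 1.233 ✓
All samples match this transformation.

(c) sqrt(|R|)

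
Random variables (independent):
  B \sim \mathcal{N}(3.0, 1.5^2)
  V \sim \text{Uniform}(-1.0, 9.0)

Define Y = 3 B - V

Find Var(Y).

For independent RVs: Var(aX + bY) = a²Var(X) + b²Var(Y)
Var(B) = 2.25
Var(V) = 8.3333333
Var(Y) = 3²*2.25 + (-1)²*8.3333333
= 9*2.25 + 1*8.3333333 = 28.583333

28.583333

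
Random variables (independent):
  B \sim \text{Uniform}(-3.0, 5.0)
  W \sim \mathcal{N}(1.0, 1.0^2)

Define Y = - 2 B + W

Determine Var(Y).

For independent RVs: Var(aX + bY) = a²Var(X) + b²Var(Y)
Var(B) = 5.3333333
Var(W) = 1
Var(Y) = (-2)²*5.3333333 + 1²*1
= 4*5.3333333 + 1*1 = 22.333333

22.333333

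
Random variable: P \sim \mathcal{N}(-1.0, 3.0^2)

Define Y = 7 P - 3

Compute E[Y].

For Y = 7P - 3:
E[Y] = 7 * E[P] - 3
E[P] = -1.0 = -1
E[Y] = 7 * (-1) - 3 = -10

-10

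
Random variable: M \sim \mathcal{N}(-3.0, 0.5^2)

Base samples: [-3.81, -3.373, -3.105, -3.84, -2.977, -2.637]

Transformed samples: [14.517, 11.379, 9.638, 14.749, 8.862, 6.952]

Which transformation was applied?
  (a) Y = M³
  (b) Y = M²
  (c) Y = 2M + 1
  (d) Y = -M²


Checking option (b) Y = M²:
  M = -3.81 -> Y = 14.517 ✓
  M = -3.373 -> Y = 11.379 ✓
  M = -3.105 -> Y = 9.638 ✓
All samples match this transformation.

(b) M²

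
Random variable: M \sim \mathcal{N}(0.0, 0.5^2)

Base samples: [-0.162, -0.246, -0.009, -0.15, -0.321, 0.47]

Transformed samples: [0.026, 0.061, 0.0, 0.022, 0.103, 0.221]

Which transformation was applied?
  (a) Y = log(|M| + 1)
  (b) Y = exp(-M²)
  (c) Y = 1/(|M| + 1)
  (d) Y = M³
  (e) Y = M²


Checking option (e) Y = M²:
  M = -0.162 -> Y = 0.026 ✓
  M = -0.246 -> Y = 0.061 ✓
  M = -0.009 -> Y = 0.0 ✓
All samples match this transformation.

(e) M²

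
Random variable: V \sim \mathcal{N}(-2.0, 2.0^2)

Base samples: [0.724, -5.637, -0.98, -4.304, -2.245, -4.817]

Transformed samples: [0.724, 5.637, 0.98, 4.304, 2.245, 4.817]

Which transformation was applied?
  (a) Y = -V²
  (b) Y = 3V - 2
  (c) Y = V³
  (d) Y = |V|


Checking option (d) Y = |V|:
  V = 0.724 -> Y = 0.724 ✓
  V = -5.637 -> Y = 5.637 ✓
  V = -0.98 -> Y = 0.98 ✓
All samples match this transformation.

(d) |V|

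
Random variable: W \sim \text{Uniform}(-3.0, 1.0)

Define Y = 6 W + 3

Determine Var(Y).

For Y = aW + b: Var(Y) = a² * Var(W)
Var(W) = (1 + 3)^2/12 = 1.3333333
Var(Y) = 6² * 1.3333333 = 36 * 1.3333333 = 48

48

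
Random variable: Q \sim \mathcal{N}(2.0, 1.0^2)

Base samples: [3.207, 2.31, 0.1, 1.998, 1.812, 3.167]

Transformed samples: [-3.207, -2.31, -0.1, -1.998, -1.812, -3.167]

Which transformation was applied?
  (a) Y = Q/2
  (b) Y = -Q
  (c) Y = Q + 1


Checking option (b) Y = -Q:
  Q = 3.207 -> Y = -3.207 ✓
  Q = 2.31 -> Y = -2.31 ✓
  Q = 0.1 -> Y = -0.1 ✓
All samples match this transformation.

(b) -Q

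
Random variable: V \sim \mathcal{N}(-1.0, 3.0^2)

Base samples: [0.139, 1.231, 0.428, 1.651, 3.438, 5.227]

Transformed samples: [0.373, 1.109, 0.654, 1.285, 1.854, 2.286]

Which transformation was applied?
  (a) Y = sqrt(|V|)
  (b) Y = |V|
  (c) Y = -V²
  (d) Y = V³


Checking option (a) Y = sqrt(|V|):
  V = 0.139 -> Y = 0.373 ✓
  V = 1.231 -> Y = 1.109 ✓
  V = 0.428 -> Y = 0.654 ✓
All samples match this transformation.

(a) sqrt(|V|)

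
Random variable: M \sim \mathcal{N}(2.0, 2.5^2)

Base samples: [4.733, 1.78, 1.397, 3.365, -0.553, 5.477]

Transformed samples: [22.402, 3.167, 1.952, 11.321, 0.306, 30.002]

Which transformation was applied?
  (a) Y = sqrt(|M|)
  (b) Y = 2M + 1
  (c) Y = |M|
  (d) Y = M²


Checking option (d) Y = M²:
  M = 4.733 -> Y = 22.402 ✓
  M = 1.78 -> Y = 3.167 ✓
  M = 1.397 -> Y = 1.952 ✓
All samples match this transformation.

(d) M²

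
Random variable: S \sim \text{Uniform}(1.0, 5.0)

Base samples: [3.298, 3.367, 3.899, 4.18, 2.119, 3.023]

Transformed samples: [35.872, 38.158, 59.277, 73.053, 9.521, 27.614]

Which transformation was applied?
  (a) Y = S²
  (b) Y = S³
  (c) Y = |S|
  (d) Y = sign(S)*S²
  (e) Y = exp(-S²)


Checking option (b) Y = S³:
  S = 3.298 -> Y = 35.872 ✓
  S = 3.367 -> Y = 38.158 ✓
  S = 3.899 -> Y = 59.277 ✓
All samples match this transformation.

(b) S³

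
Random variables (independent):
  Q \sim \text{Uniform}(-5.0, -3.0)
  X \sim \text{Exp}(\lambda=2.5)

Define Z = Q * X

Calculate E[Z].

For independent RVs: E[XY] = E[X]*E[Y]
E[Q] = -4
E[X] = 0.4
E[Z] = -4 * 0.4 = -1.6

-1.6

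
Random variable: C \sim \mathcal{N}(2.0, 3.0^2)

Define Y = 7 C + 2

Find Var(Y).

For Y = aC + b: Var(Y) = a² * Var(C)
Var(C) = 3.0^2 = 9
Var(Y) = 7² * 9 = 49 * 9 = 441

441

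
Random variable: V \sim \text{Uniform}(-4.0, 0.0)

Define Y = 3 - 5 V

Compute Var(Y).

For Y = aV + b: Var(Y) = a² * Var(V)
Var(V) = (0 + 4)^2/12 = 1.3333333
Var(Y) = (-5)² * 1.3333333 = 25 * 1.3333333 = 33.333333

33.333333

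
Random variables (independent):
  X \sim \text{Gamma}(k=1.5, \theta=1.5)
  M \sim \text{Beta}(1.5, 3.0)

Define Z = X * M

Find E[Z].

For independent RVs: E[XY] = E[X]*E[Y]
E[X] = 2.25
E[M] = 0.33333333
E[Z] = 2.25 * 0.33333333 = 0.75

0.75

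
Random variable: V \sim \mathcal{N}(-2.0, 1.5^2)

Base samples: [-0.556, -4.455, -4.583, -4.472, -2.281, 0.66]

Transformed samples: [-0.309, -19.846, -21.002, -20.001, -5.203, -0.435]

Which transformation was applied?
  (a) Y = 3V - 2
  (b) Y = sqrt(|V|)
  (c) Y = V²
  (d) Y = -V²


Checking option (d) Y = -V²:
  V = -0.556 -> Y = -0.309 ✓
  V = -4.455 -> Y = -19.846 ✓
  V = -4.583 -> Y = -21.002 ✓
All samples match this transformation.

(d) -V²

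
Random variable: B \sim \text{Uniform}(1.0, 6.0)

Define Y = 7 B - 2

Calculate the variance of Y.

For Y = aB + b: Var(Y) = a² * Var(B)
Var(B) = (6 - 1)^2/12 = 2.0833333
Var(Y) = 7² * 2.0833333 = 49 * 2.0833333 = 102.08333

102.08333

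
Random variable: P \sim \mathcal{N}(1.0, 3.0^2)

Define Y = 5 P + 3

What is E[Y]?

For Y = 5P + 3:
E[Y] = 5 * E[P] + 3
E[P] = 1.0 = 1
E[Y] = 5 * 1 + 3 = 8

8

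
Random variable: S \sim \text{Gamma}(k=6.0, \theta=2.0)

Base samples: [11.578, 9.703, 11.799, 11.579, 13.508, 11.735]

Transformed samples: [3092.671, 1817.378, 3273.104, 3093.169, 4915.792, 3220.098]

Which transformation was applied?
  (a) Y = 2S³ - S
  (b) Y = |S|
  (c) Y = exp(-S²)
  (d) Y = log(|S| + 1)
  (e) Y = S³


Checking option (a) Y = 2S³ - S:
  S = 11.578 -> Y = 3092.671 ✓
  S = 9.703 -> Y = 1817.378 ✓
  S = 11.799 -> Y = 3273.104 ✓
All samples match this transformation.

(a) 2S³ - S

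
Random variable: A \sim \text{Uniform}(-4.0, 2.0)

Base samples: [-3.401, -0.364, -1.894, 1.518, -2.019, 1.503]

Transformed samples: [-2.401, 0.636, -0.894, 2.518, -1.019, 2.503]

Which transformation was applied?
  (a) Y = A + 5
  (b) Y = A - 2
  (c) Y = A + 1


Checking option (c) Y = A + 1:
  A = -3.401 -> Y = -2.401 ✓
  A = -0.364 -> Y = 0.636 ✓
  A = -1.894 -> Y = -0.894 ✓
All samples match this transformation.

(c) A + 1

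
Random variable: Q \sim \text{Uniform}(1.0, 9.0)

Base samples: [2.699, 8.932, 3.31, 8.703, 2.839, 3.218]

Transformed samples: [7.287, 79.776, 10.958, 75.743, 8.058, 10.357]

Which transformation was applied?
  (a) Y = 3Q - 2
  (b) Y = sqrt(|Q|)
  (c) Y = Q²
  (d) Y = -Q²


Checking option (c) Y = Q²:
  Q = 2.699 -> Y = 7.287 ✓
  Q = 8.932 -> Y = 79.776 ✓
  Q = 3.31 -> Y = 10.958 ✓
All samples match this transformation.

(c) Q²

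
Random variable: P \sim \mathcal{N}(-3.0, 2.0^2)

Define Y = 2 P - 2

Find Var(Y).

For Y = aP + b: Var(Y) = a² * Var(P)
Var(P) = 2.0^2 = 4
Var(Y) = 2² * 4 = 4 * 4 = 16

16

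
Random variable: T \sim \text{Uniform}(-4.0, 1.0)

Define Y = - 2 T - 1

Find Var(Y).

For Y = aT + b: Var(Y) = a² * Var(T)
Var(T) = (1 + 4)^2/12 = 2.0833333
Var(Y) = (-2)² * 2.0833333 = 4 * 2.0833333 = 8.3333333

8.3333333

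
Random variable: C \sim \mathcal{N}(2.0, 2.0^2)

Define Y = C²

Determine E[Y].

E[C²] = Var(C) + (E[C])² = 4 + 4 = 8

8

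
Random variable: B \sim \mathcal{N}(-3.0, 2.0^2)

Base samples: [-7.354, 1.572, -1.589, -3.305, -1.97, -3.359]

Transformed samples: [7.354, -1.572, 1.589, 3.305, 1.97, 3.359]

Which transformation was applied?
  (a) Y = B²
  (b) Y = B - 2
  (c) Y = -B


Checking option (c) Y = -B:
  B = -7.354 -> Y = 7.354 ✓
  B = 1.572 -> Y = -1.572 ✓
  B = -1.589 -> Y = 1.589 ✓
All samples match this transformation.

(c) -B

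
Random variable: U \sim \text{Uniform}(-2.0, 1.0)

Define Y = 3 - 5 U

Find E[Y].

For Y = -5U + 3:
E[Y] = -5 * E[U] + 3
E[U] = (-2 + 1)/2 = -0.5
E[Y] = -5 * (-0.5) + 3 = 5.5

5.5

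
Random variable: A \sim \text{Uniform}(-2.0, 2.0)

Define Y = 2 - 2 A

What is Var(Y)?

For Y = aA + b: Var(Y) = a² * Var(A)
Var(A) = (2 + 2)^2/12 = 1.3333333
Var(Y) = (-2)² * 1.3333333 = 4 * 1.3333333 = 5.3333333

5.3333333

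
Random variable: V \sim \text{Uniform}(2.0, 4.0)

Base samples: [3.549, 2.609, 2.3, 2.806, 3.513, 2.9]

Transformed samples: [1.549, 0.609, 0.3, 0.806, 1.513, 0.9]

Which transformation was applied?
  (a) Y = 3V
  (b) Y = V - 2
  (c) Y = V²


Checking option (b) Y = V - 2:
  V = 3.549 -> Y = 1.549 ✓
  V = 2.609 -> Y = 0.609 ✓
  V = 2.3 -> Y = 0.3 ✓
All samples match this transformation.

(b) V - 2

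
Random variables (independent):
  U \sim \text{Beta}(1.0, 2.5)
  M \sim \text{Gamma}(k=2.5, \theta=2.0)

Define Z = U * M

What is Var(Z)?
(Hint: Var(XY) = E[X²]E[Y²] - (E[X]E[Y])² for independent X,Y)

Var(XY) = E[X²]E[Y²] - (E[X]E[Y])²
E[U] = 0.28571429, Var(U) = 0.045351474
E[M] = 5, Var(M) = 10
E[U²] = 0.045351474 + 0.28571429² = 0.12698413
E[M²] = 10 + 5² = 35
Var(Z) = 0.12698413*35 - (0.28571429*5)²
= 4.4444444 - 2.0408163 = 2.4036281

2.4036281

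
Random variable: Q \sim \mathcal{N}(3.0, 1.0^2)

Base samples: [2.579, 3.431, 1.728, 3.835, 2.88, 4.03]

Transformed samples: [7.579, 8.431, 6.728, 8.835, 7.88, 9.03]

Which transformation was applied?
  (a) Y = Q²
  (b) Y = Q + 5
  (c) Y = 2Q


Checking option (b) Y = Q + 5:
  Q = 2.579 -> Y = 7.579 ✓
  Q = 3.431 -> Y = 8.431 ✓
  Q = 1.728 -> Y = 6.728 ✓
All samples match this transformation.

(b) Q + 5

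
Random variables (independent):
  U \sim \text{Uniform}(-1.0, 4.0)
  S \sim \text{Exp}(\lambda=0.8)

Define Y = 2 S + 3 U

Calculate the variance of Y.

For independent RVs: Var(aX + bY) = a²Var(X) + b²Var(Y)
Var(U) = 2.0833333
Var(S) = 1.5625
Var(Y) = 3²*2.0833333 + 2²*1.5625
= 9*2.0833333 + 4*1.5625 = 25

25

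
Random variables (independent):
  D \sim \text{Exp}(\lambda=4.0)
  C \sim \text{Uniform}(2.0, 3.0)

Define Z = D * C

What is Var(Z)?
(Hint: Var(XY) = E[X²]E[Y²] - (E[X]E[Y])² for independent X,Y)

Var(XY) = E[X²]E[Y²] - (E[X]E[Y])²
E[D] = 0.25, Var(D) = 0.0625
E[C] = 2.5, Var(C) = 0.083333333
E[D²] = 0.0625 + 0.25² = 0.125
E[C²] = 0.083333333 + 2.5² = 6.3333333
Var(Z) = 0.125*6.3333333 - (0.25*2.5)²
= 0.79166667 - 0.390625 = 0.40104167

0.40104167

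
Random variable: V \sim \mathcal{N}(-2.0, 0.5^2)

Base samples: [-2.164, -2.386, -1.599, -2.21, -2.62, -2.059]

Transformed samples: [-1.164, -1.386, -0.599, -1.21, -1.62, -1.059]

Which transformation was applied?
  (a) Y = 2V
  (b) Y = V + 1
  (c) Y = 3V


Checking option (b) Y = V + 1:
  V = -2.164 -> Y = -1.164 ✓
  V = -2.386 -> Y = -1.386 ✓
  V = -1.599 -> Y = -0.599 ✓
All samples match this transformation.

(b) V + 1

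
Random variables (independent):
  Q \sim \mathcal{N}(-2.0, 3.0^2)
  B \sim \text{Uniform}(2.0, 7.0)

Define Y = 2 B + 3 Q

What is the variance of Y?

For independent RVs: Var(aX + bY) = a²Var(X) + b²Var(Y)
Var(Q) = 9
Var(B) = 2.0833333
Var(Y) = 3²*9 + 2²*2.0833333
= 9*9 + 4*2.0833333 = 89.333333

89.333333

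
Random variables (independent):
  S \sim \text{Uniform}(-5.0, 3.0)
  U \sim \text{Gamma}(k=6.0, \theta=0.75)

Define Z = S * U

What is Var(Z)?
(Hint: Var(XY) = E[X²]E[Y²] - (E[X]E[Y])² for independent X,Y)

Var(XY) = E[X²]E[Y²] - (E[X]E[Y])²
E[S] = -1, Var(S) = 5.3333333
E[U] = 4.5, Var(U) = 3.375
E[S²] = 5.3333333 + (-1)² = 6.3333333
E[U²] = 3.375 + 4.5² = 23.625
Var(Z) = 6.3333333*23.625 - (-1*4.5)²
= 149.625 - 20.25 = 129.375

129.375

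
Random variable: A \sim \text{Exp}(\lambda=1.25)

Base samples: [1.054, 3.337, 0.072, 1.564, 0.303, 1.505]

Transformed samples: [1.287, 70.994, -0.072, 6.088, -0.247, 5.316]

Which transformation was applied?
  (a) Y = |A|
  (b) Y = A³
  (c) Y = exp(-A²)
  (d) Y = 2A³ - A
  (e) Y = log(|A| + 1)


Checking option (d) Y = 2A³ - A:
  A = 1.054 -> Y = 1.287 ✓
  A = 3.337 -> Y = 70.994 ✓
  A = 0.072 -> Y = -0.072 ✓
All samples match this transformation.

(d) 2A³ - A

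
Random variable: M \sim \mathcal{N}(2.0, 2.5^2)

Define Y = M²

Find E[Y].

Using E[X²] = Var(X) + (E[X])²:
E[M] = 2
Var(M) = 2.5^2 = 6.25
E[M²] = 6.25 + 2² = 6.25 + 4 = 10.25

10.25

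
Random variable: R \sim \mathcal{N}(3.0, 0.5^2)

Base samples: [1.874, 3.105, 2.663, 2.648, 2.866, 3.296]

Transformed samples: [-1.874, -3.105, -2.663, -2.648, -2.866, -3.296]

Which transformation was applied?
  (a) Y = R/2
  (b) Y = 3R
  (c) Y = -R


Checking option (c) Y = -R:
  R = 1.874 -> Y = -1.874 ✓
  R = 3.105 -> Y = -3.105 ✓
  R = 2.663 -> Y = -2.663 ✓
All samples match this transformation.

(c) -R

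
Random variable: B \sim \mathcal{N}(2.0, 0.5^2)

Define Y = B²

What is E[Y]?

E[B²] = Var(B) + (E[B])² = 0.25 + 4 = 4.25

4.25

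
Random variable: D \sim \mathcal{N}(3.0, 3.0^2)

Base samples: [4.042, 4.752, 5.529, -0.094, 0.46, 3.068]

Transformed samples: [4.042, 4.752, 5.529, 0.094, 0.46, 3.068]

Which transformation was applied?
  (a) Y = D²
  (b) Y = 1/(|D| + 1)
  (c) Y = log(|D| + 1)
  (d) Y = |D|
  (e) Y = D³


Checking option (d) Y = |D|:
  D = 4.042 -> Y = 4.042 ✓
  D = 4.752 -> Y = 4.752 ✓
  D = 5.529 -> Y = 5.529 ✓
All samples match this transformation.

(d) |D|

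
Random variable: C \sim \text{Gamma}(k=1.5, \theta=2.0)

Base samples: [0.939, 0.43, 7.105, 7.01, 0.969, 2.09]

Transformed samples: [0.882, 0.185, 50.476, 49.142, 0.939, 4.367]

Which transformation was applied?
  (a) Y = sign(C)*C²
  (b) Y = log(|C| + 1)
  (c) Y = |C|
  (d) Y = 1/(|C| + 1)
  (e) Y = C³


Checking option (a) Y = sign(C)*C²:
  C = 0.939 -> Y = 0.882 ✓
  C = 0.43 -> Y = 0.185 ✓
  C = 7.105 -> Y = 50.476 ✓
All samples match this transformation.

(a) sign(C)*C²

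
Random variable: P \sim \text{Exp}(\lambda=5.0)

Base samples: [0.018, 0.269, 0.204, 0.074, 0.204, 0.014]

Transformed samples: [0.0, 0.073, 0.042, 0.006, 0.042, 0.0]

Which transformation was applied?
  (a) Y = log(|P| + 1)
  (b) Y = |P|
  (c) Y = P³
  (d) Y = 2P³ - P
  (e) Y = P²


Checking option (e) Y = P²:
  P = 0.018 -> Y = 0.0 ✓
  P = 0.269 -> Y = 0.073 ✓
  P = 0.204 -> Y = 0.042 ✓
All samples match this transformation.

(e) P²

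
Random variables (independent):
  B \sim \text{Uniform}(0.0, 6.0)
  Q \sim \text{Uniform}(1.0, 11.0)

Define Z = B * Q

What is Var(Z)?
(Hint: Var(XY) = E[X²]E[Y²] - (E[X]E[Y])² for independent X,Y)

Var(XY) = E[X²]E[Y²] - (E[X]E[Y])²
E[B] = 3, Var(B) = 3
E[Q] = 6, Var(Q) = 8.3333333
E[B²] = 3 + 3² = 12
E[Q²] = 8.3333333 + 6² = 44.333333
Var(Z) = 12*44.333333 - (3*6)²
= 532 - 324 = 208

208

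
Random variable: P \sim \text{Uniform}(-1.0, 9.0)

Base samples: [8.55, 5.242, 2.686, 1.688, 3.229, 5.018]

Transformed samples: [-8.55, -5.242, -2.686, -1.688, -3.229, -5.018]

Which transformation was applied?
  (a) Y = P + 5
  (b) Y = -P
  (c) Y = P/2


Checking option (b) Y = -P:
  P = 8.55 -> Y = -8.55 ✓
  P = 5.242 -> Y = -5.242 ✓
  P = 2.686 -> Y = -2.686 ✓
All samples match this transformation.

(b) -P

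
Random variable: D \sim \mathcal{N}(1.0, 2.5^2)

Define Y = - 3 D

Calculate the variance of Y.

For Y = aD + b: Var(Y) = a² * Var(D)
Var(D) = 2.5^2 = 6.25
Var(Y) = (-3)² * 6.25 = 9 * 6.25 = 56.25

56.25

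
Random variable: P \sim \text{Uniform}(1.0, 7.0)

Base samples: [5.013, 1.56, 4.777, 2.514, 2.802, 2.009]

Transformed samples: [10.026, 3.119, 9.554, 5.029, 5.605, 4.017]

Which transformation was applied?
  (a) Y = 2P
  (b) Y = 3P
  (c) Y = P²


Checking option (a) Y = 2P:
  P = 5.013 -> Y = 10.026 ✓
  P = 1.56 -> Y = 3.119 ✓
  P = 4.777 -> Y = 9.554 ✓
All samples match this transformation.

(a) 2P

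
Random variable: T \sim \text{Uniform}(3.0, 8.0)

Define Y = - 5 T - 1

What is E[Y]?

For Y = -5T - 1:
E[Y] = -5 * E[T] - 1
E[T] = (3 + 8)/2 = 5.5
E[Y] = -5 * 5.5 - 1 = -28.5

-28.5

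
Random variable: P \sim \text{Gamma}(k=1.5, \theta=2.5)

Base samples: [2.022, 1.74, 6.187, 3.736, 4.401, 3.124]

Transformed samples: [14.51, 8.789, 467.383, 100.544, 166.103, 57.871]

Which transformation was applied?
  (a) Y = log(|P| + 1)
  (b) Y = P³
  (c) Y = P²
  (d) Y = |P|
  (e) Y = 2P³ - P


Checking option (e) Y = 2P³ - P:
  P = 2.022 -> Y = 14.51 ✓
  P = 1.74 -> Y = 8.789 ✓
  P = 6.187 -> Y = 467.383 ✓
All samples match this transformation.

(e) 2P³ - P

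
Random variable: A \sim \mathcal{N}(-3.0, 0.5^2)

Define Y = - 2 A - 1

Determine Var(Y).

For Y = aA + b: Var(Y) = a² * Var(A)
Var(A) = 0.5^2 = 0.25
Var(Y) = (-2)² * 0.25 = 4 * 0.25 = 1

1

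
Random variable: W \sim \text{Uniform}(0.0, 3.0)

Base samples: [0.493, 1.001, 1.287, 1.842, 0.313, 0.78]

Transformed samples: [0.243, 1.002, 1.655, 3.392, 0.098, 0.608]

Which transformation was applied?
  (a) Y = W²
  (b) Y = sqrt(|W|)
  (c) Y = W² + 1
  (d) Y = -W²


Checking option (a) Y = W²:
  W = 0.493 -> Y = 0.243 ✓
  W = 1.001 -> Y = 1.002 ✓
  W = 1.287 -> Y = 1.655 ✓
All samples match this transformation.

(a) W²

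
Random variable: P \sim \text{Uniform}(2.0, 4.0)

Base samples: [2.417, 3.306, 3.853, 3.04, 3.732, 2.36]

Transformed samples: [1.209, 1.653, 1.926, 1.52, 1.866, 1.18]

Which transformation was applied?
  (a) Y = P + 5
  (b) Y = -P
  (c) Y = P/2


Checking option (c) Y = P/2:
  P = 2.417 -> Y = 1.209 ✓
  P = 3.306 -> Y = 1.653 ✓
  P = 3.853 -> Y = 1.926 ✓
All samples match this transformation.

(c) P/2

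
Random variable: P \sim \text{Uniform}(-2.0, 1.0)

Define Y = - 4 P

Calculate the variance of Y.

For Y = aP + b: Var(Y) = a² * Var(P)
Var(P) = (1 + 2)^2/12 = 0.75
Var(Y) = (-4)² * 0.75 = 16 * 0.75 = 12

12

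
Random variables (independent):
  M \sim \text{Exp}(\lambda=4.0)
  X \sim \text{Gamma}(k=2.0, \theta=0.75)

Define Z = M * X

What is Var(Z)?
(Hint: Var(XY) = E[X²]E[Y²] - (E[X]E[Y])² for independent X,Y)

Var(XY) = E[X²]E[Y²] - (E[X]E[Y])²
E[M] = 0.25, Var(M) = 0.0625
E[X] = 1.5, Var(X) = 1.125
E[M²] = 0.0625 + 0.25² = 0.125
E[X²] = 1.125 + 1.5² = 3.375
Var(Z) = 0.125*3.375 - (0.25*1.5)²
= 0.421875 - 0.140625 = 0.28125

0.28125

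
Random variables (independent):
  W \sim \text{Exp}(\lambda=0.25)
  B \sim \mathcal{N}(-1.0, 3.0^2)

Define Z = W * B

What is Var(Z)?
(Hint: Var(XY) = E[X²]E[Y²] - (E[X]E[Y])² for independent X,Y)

Var(XY) = E[X²]E[Y²] - (E[X]E[Y])²
E[W] = 4, Var(W) = 16
E[B] = -1, Var(B) = 9
E[W²] = 16 + 4² = 32
E[B²] = 9 + (-1)² = 10
Var(Z) = 32*10 - (4*(-1))²
= 320 - 16 = 304

304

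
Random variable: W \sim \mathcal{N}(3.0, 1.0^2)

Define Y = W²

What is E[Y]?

E[W²] = Var(W) + (E[W])² = 1 + 9 = 10

10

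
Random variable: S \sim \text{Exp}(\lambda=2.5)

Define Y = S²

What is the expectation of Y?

E[S²] = Var(S) + (E[S])² = 0.16 + 0.16 = 0.32

0.32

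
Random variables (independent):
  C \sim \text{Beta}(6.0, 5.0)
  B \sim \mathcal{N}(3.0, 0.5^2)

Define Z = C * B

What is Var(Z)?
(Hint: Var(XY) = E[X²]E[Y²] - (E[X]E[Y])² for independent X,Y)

Var(XY) = E[X²]E[Y²] - (E[X]E[Y])²
E[C] = 0.54545455, Var(C) = 0.020661157
E[B] = 3, Var(B) = 0.25
E[C²] = 0.020661157 + 0.54545455² = 0.31818182
E[B²] = 0.25 + 3² = 9.25
Var(Z) = 0.31818182*9.25 - (0.54545455*3)²
= 2.9431818 - 2.677686 = 0.26549587

0.26549587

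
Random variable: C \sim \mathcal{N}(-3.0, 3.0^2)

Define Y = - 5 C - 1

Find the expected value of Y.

For Y = -5C - 1:
E[Y] = -5 * E[C] - 1
E[C] = -3.0 = -3
E[Y] = -5 * (-3) - 1 = 14

14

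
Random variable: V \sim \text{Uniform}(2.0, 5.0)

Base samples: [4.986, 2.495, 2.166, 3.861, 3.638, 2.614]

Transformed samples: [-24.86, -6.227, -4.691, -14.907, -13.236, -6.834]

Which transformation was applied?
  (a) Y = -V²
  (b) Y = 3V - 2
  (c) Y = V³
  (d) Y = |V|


Checking option (a) Y = -V²:
  V = 4.986 -> Y = -24.86 ✓
  V = 2.495 -> Y = -6.227 ✓
  V = 2.166 -> Y = -4.691 ✓
All samples match this transformation.

(a) -V²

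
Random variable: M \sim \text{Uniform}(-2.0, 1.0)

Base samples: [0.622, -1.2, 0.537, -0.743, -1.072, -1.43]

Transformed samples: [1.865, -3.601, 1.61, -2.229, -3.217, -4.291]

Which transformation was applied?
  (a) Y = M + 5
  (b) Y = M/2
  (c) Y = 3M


Checking option (c) Y = 3M:
  M = 0.622 -> Y = 1.865 ✓
  M = -1.2 -> Y = -3.601 ✓
  M = 0.537 -> Y = 1.61 ✓
All samples match this transformation.

(c) 3M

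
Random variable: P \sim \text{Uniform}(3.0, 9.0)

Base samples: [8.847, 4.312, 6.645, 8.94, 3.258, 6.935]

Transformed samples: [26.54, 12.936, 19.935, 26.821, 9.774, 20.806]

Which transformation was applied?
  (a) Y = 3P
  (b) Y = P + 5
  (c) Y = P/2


Checking option (a) Y = 3P:
  P = 8.847 -> Y = 26.54 ✓
  P = 4.312 -> Y = 12.936 ✓
  P = 6.645 -> Y = 19.935 ✓
All samples match this transformation.

(a) 3P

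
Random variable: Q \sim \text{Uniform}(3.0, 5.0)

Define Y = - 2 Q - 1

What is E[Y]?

For Y = -2Q - 1:
E[Y] = -2 * E[Q] - 1
E[Q] = (3 + 5)/2 = 4
E[Y] = -2 * 4 - 1 = -9

-9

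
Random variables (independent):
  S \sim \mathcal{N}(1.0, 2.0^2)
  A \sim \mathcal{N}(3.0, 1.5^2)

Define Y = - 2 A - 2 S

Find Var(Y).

For independent RVs: Var(aX + bY) = a²Var(X) + b²Var(Y)
Var(S) = 4
Var(A) = 2.25
Var(Y) = (-2)²*4 + (-2)²*2.25
= 4*4 + 4*2.25 = 25

25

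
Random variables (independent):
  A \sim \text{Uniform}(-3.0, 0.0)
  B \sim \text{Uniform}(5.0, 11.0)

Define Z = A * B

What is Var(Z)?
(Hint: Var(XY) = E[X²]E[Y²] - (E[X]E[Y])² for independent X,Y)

Var(XY) = E[X²]E[Y²] - (E[X]E[Y])²
E[A] = -1.5, Var(A) = 0.75
E[B] = 8, Var(B) = 3
E[A²] = 0.75 + (-1.5)² = 3
E[B²] = 3 + 8² = 67
Var(Z) = 3*67 - (-1.5*8)²
= 201 - 144 = 57

57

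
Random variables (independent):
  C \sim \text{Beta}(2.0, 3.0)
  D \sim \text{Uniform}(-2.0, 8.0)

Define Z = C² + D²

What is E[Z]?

E[Z] = E[C²] + E[D²]
E[C²] = Var(C) + E[C]² = 0.04 + 0.16 = 0.2
E[D²] = Var(D) + E[D]² = 8.3333333 + 9 = 17.333333
E[Z] = 0.2 + 17.333333 = 17.533333

17.533333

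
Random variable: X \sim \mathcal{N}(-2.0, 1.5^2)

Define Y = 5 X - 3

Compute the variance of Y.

For Y = aX + b: Var(Y) = a² * Var(X)
Var(X) = 1.5^2 = 2.25
Var(Y) = 5² * 2.25 = 25 * 2.25 = 56.25

56.25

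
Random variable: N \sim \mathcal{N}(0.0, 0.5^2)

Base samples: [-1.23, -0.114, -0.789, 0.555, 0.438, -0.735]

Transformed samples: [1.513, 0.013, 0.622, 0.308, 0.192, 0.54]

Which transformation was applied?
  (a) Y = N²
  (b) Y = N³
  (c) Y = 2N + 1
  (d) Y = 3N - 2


Checking option (a) Y = N²:
  N = -1.23 -> Y = 1.513 ✓
  N = -0.114 -> Y = 0.013 ✓
  N = -0.789 -> Y = 0.622 ✓
All samples match this transformation.

(a) N²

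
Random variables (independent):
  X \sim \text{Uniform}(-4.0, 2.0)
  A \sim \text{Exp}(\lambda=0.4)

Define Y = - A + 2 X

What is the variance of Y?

For independent RVs: Var(aX + bY) = a²Var(X) + b²Var(Y)
Var(X) = 3
Var(A) = 6.25
Var(Y) = 2²*3 + (-1)²*6.25
= 4*3 + 1*6.25 = 18.25

18.25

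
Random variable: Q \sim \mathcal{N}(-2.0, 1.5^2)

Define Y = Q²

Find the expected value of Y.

E[Q²] = Var(Q) + (E[Q])² = 2.25 + 4 = 6.25

6.25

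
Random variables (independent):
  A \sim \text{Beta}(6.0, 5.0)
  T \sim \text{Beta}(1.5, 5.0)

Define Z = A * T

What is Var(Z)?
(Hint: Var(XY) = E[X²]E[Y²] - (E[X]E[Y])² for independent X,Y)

Var(XY) = E[X²]E[Y²] - (E[X]E[Y])²
E[A] = 0.54545455, Var(A) = 0.020661157
E[T] = 0.23076923, Var(T) = 0.023668639
E[A²] = 0.020661157 + 0.54545455² = 0.31818182
E[T²] = 0.023668639 + 0.23076923² = 0.076923077
Var(Z) = 0.31818182*0.076923077 - (0.54545455*0.23076923)²
= 0.024475524 - 0.015844296 = 0.0086312289

0.0086312289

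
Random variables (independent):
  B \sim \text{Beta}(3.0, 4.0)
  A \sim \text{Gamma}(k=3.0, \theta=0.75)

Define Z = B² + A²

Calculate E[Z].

E[Z] = E[B²] + E[A²]
E[B²] = Var(B) + E[B]² = 0.030612245 + 0.18367347 = 0.21428571
E[A²] = Var(A) + E[A]² = 1.6875 + 5.0625 = 6.75
E[Z] = 0.21428571 + 6.75 = 6.9642857

6.9642857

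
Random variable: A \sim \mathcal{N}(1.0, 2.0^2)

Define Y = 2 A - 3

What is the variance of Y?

For Y = aA + b: Var(Y) = a² * Var(A)
Var(A) = 2.0^2 = 4
Var(Y) = 2² * 4 = 4 * 4 = 16

16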